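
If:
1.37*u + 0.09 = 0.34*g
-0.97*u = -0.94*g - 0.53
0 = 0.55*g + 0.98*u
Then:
No Solution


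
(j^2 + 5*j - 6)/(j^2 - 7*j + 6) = (j + 6)/(j - 6)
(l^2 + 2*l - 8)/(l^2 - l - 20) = (l - 2)/(l - 5)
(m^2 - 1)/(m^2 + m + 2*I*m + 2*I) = (m - 1)/(m + 2*I)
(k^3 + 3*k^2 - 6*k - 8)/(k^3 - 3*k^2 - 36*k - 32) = (k - 2)/(k - 8)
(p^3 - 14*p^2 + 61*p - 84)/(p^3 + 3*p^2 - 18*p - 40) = (p^2 - 10*p + 21)/(p^2 + 7*p + 10)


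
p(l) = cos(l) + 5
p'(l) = -sin(l)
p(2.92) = 4.02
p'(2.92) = -0.22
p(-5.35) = 5.60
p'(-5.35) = -0.80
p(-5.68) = 5.82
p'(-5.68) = -0.57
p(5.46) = 5.68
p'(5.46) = 0.73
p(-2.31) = 4.33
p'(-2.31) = 0.74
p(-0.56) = 5.85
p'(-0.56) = 0.53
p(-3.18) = 4.00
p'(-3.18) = -0.04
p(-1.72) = 4.85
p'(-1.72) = 0.99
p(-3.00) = 4.01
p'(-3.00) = 0.14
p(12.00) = 5.84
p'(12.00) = 0.54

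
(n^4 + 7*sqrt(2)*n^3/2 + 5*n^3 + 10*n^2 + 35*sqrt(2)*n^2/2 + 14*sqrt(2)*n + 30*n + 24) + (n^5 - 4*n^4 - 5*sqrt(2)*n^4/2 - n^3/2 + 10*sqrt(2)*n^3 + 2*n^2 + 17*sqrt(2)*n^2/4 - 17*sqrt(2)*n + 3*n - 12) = n^5 - 5*sqrt(2)*n^4/2 - 3*n^4 + 9*n^3/2 + 27*sqrt(2)*n^3/2 + 12*n^2 + 87*sqrt(2)*n^2/4 - 3*sqrt(2)*n + 33*n + 12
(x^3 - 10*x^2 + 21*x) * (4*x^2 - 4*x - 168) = 4*x^5 - 44*x^4 - 44*x^3 + 1596*x^2 - 3528*x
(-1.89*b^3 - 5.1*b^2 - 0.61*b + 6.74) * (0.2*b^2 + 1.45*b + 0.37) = -0.378*b^5 - 3.7605*b^4 - 8.2163*b^3 - 1.4235*b^2 + 9.5473*b + 2.4938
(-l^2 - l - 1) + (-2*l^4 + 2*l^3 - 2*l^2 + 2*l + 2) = -2*l^4 + 2*l^3 - 3*l^2 + l + 1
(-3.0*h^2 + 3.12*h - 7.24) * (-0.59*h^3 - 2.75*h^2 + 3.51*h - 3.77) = 1.77*h^5 + 6.4092*h^4 - 14.8384*h^3 + 42.1712*h^2 - 37.1748*h + 27.2948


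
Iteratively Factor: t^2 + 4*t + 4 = (t + 2)*(t + 2)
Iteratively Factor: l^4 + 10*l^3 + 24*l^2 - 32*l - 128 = (l + 4)*(l^3 + 6*l^2 - 32) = (l + 4)^2*(l^2 + 2*l - 8) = (l - 2)*(l + 4)^2*(l + 4)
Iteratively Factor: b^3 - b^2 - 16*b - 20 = (b - 5)*(b^2 + 4*b + 4) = (b - 5)*(b + 2)*(b + 2)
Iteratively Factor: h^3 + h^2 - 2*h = (h + 2)*(h^2 - h) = h*(h + 2)*(h - 1)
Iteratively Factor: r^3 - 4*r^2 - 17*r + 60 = (r - 5)*(r^2 + r - 12) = (r - 5)*(r + 4)*(r - 3)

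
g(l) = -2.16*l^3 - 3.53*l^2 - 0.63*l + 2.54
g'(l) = -6.48*l^2 - 7.06*l - 0.63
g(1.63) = -17.22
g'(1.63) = -29.35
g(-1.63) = 3.54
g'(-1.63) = -6.34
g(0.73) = -0.64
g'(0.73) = -9.24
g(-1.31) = 2.16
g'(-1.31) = -2.50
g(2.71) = -68.08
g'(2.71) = -67.35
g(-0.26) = 2.50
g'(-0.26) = 0.77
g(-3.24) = 40.99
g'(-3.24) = -45.78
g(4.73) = -308.00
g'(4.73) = -179.00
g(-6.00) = 345.80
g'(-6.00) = -191.55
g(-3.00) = 30.98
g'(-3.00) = -37.77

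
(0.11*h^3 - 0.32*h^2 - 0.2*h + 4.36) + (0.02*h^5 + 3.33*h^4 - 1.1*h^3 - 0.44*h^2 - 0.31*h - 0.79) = 0.02*h^5 + 3.33*h^4 - 0.99*h^3 - 0.76*h^2 - 0.51*h + 3.57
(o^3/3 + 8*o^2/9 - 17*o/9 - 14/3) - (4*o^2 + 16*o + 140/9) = o^3/3 - 28*o^2/9 - 161*o/9 - 182/9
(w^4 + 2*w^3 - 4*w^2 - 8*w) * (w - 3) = w^5 - w^4 - 10*w^3 + 4*w^2 + 24*w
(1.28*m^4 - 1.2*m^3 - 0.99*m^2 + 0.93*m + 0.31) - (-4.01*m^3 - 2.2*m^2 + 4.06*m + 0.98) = 1.28*m^4 + 2.81*m^3 + 1.21*m^2 - 3.13*m - 0.67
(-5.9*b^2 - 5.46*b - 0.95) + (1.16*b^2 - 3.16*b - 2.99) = -4.74*b^2 - 8.62*b - 3.94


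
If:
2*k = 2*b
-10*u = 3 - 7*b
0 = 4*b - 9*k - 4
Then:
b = -4/5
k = -4/5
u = -43/50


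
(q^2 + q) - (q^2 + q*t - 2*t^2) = -q*t + q + 2*t^2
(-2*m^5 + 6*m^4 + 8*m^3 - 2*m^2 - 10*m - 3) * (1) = -2*m^5 + 6*m^4 + 8*m^3 - 2*m^2 - 10*m - 3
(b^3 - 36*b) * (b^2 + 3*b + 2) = b^5 + 3*b^4 - 34*b^3 - 108*b^2 - 72*b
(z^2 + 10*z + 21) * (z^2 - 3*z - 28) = z^4 + 7*z^3 - 37*z^2 - 343*z - 588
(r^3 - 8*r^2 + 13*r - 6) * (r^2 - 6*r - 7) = r^5 - 14*r^4 + 54*r^3 - 28*r^2 - 55*r + 42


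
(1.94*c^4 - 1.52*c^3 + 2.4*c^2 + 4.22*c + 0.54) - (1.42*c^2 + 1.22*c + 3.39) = 1.94*c^4 - 1.52*c^3 + 0.98*c^2 + 3.0*c - 2.85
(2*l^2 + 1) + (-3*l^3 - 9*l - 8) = -3*l^3 + 2*l^2 - 9*l - 7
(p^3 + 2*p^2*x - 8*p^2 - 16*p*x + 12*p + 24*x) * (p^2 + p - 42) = p^5 + 2*p^4*x - 7*p^4 - 14*p^3*x - 38*p^3 - 76*p^2*x + 348*p^2 + 696*p*x - 504*p - 1008*x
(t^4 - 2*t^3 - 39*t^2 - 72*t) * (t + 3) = t^5 + t^4 - 45*t^3 - 189*t^2 - 216*t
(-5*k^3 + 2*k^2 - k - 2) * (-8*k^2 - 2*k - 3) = 40*k^5 - 6*k^4 + 19*k^3 + 12*k^2 + 7*k + 6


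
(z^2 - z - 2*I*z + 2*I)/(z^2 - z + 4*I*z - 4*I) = (z - 2*I)/(z + 4*I)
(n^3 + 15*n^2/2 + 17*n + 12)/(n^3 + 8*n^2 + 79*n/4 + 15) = 2*(n + 2)/(2*n + 5)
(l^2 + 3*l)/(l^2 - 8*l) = (l + 3)/(l - 8)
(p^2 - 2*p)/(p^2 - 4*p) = (p - 2)/(p - 4)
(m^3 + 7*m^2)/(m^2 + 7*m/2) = 2*m*(m + 7)/(2*m + 7)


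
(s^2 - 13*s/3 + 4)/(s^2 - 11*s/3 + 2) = (3*s - 4)/(3*s - 2)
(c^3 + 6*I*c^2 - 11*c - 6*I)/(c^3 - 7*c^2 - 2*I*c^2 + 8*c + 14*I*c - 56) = (c^2 + 4*I*c - 3)/(c^2 - c*(7 + 4*I) + 28*I)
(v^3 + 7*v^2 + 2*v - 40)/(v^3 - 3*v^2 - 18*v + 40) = (v + 5)/(v - 5)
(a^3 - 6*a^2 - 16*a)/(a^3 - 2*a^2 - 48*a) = (a + 2)/(a + 6)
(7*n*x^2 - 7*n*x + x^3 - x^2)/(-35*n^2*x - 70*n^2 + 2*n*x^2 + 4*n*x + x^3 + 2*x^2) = x*(x - 1)/(-5*n*x - 10*n + x^2 + 2*x)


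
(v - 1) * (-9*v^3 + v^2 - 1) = -9*v^4 + 10*v^3 - v^2 - v + 1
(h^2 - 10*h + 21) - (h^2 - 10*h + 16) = 5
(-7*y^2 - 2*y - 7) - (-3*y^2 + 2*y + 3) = -4*y^2 - 4*y - 10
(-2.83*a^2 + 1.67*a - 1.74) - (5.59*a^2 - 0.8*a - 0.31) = -8.42*a^2 + 2.47*a - 1.43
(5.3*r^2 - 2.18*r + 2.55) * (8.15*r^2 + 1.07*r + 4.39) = 43.195*r^4 - 12.096*r^3 + 41.7169*r^2 - 6.8417*r + 11.1945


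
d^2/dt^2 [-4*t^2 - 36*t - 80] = -8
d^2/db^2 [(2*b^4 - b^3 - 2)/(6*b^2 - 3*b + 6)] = 2*(8*b^6 - 12*b^5 + 30*b^4 - 29*b^3 + 30*b^2 + 6)/(3*(8*b^6 - 12*b^5 + 30*b^4 - 25*b^3 + 30*b^2 - 12*b + 8))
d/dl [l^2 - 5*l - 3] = 2*l - 5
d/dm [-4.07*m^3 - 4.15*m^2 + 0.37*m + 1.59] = -12.21*m^2 - 8.3*m + 0.37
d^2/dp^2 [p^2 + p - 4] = 2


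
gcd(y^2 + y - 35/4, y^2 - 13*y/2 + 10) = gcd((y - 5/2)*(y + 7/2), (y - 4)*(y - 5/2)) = y - 5/2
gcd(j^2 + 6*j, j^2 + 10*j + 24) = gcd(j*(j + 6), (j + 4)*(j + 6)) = j + 6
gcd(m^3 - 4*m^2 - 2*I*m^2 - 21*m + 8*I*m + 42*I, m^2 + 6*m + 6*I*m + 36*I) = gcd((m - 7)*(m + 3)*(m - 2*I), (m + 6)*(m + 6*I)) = 1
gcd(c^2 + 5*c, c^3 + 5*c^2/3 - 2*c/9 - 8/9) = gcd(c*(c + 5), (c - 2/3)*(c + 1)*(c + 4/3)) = 1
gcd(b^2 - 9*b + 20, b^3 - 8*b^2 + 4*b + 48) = b - 4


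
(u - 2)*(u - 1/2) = u^2 - 5*u/2 + 1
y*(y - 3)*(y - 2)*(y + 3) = y^4 - 2*y^3 - 9*y^2 + 18*y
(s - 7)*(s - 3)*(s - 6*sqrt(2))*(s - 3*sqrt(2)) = s^4 - 9*sqrt(2)*s^3 - 10*s^3 + 57*s^2 + 90*sqrt(2)*s^2 - 360*s - 189*sqrt(2)*s + 756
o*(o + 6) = o^2 + 6*o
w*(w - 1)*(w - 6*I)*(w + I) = w^4 - w^3 - 5*I*w^3 + 6*w^2 + 5*I*w^2 - 6*w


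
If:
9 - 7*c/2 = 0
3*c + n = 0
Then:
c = 18/7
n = -54/7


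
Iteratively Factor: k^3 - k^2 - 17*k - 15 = (k - 5)*(k^2 + 4*k + 3) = (k - 5)*(k + 3)*(k + 1)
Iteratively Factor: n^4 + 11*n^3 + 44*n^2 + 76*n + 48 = (n + 2)*(n^3 + 9*n^2 + 26*n + 24) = (n + 2)^2*(n^2 + 7*n + 12) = (n + 2)^2*(n + 3)*(n + 4)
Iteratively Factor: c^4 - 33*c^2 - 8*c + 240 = (c + 4)*(c^3 - 4*c^2 - 17*c + 60) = (c + 4)^2*(c^2 - 8*c + 15) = (c - 3)*(c + 4)^2*(c - 5)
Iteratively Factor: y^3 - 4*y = (y)*(y^2 - 4) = y*(y + 2)*(y - 2)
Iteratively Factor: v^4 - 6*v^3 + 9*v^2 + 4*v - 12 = (v + 1)*(v^3 - 7*v^2 + 16*v - 12) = (v - 2)*(v + 1)*(v^2 - 5*v + 6) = (v - 2)^2*(v + 1)*(v - 3)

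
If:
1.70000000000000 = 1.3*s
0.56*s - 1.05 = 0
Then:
No Solution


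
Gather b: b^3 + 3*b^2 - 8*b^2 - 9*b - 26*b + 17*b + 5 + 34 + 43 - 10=b^3 - 5*b^2 - 18*b + 72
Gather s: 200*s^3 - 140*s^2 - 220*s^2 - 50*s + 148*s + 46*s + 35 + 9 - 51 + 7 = 200*s^3 - 360*s^2 + 144*s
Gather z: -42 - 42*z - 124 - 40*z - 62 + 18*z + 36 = -64*z - 192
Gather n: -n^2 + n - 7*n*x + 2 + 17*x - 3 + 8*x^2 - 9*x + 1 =-n^2 + n*(1 - 7*x) + 8*x^2 + 8*x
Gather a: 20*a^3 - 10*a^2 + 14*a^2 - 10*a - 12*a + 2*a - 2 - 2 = 20*a^3 + 4*a^2 - 20*a - 4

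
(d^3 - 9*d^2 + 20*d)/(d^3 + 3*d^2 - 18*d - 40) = d*(d - 5)/(d^2 + 7*d + 10)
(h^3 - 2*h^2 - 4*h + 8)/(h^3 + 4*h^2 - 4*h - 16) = (h - 2)/(h + 4)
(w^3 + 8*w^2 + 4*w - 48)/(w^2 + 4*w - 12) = w + 4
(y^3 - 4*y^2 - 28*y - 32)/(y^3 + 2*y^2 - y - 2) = (y^2 - 6*y - 16)/(y^2 - 1)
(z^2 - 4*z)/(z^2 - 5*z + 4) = z/(z - 1)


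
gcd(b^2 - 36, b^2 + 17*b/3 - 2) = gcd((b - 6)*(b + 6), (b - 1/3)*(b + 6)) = b + 6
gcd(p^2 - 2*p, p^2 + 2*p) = p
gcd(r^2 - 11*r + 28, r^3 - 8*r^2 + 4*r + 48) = r - 4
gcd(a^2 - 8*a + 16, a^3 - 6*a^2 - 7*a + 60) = a - 4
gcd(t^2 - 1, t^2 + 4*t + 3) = t + 1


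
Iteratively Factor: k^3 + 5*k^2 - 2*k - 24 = (k + 3)*(k^2 + 2*k - 8) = (k - 2)*(k + 3)*(k + 4)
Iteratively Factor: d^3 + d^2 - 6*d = (d)*(d^2 + d - 6) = d*(d - 2)*(d + 3)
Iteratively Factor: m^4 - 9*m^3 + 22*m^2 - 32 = (m - 2)*(m^3 - 7*m^2 + 8*m + 16) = (m - 4)*(m - 2)*(m^2 - 3*m - 4) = (m - 4)*(m - 2)*(m + 1)*(m - 4)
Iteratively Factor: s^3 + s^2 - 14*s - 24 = (s - 4)*(s^2 + 5*s + 6) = (s - 4)*(s + 3)*(s + 2)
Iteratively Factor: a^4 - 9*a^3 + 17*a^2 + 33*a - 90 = (a - 3)*(a^3 - 6*a^2 - a + 30) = (a - 5)*(a - 3)*(a^2 - a - 6) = (a - 5)*(a - 3)^2*(a + 2)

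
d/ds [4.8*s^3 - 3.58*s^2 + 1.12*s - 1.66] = 14.4*s^2 - 7.16*s + 1.12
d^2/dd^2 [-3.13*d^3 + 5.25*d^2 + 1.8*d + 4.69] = 10.5 - 18.78*d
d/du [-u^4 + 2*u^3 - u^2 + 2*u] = -4*u^3 + 6*u^2 - 2*u + 2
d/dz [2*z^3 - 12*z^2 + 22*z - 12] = 6*z^2 - 24*z + 22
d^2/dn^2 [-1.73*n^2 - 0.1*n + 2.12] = -3.46000000000000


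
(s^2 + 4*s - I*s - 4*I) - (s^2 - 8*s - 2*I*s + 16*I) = 12*s + I*s - 20*I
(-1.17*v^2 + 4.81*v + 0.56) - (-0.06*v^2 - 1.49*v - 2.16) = -1.11*v^2 + 6.3*v + 2.72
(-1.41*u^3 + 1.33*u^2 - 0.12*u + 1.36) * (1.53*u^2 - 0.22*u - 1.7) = -2.1573*u^5 + 2.3451*u^4 + 1.9208*u^3 - 0.1538*u^2 - 0.0952*u - 2.312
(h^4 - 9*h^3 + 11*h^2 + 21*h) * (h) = h^5 - 9*h^4 + 11*h^3 + 21*h^2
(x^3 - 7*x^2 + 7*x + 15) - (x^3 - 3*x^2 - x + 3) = -4*x^2 + 8*x + 12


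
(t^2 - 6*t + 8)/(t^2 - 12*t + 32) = (t - 2)/(t - 8)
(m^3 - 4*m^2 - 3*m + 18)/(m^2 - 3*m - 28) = (-m^3 + 4*m^2 + 3*m - 18)/(-m^2 + 3*m + 28)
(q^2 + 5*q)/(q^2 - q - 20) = q*(q + 5)/(q^2 - q - 20)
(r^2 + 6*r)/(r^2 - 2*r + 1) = r*(r + 6)/(r^2 - 2*r + 1)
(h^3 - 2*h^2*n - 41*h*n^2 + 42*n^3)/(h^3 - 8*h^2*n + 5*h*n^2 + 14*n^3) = (h^2 + 5*h*n - 6*n^2)/(h^2 - h*n - 2*n^2)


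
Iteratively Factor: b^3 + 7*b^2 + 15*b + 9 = (b + 3)*(b^2 + 4*b + 3) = (b + 3)^2*(b + 1)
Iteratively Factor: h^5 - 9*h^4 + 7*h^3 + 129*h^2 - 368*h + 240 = (h - 3)*(h^4 - 6*h^3 - 11*h^2 + 96*h - 80) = (h - 3)*(h - 1)*(h^3 - 5*h^2 - 16*h + 80) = (h - 4)*(h - 3)*(h - 1)*(h^2 - h - 20) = (h - 4)*(h - 3)*(h - 1)*(h + 4)*(h - 5)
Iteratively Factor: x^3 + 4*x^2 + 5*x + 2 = (x + 1)*(x^2 + 3*x + 2) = (x + 1)*(x + 2)*(x + 1)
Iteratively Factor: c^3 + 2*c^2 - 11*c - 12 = (c + 4)*(c^2 - 2*c - 3) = (c - 3)*(c + 4)*(c + 1)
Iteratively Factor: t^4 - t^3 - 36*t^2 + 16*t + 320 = (t - 4)*(t^3 + 3*t^2 - 24*t - 80) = (t - 4)*(t + 4)*(t^2 - t - 20) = (t - 5)*(t - 4)*(t + 4)*(t + 4)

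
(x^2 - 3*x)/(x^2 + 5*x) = (x - 3)/(x + 5)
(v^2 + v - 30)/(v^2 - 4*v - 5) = (v + 6)/(v + 1)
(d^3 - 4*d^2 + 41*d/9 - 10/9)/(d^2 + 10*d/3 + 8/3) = (9*d^3 - 36*d^2 + 41*d - 10)/(3*(3*d^2 + 10*d + 8))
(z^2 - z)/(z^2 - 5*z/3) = 3*(z - 1)/(3*z - 5)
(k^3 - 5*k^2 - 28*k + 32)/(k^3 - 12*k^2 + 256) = (k - 1)/(k - 8)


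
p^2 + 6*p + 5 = (p + 1)*(p + 5)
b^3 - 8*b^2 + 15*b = b*(b - 5)*(b - 3)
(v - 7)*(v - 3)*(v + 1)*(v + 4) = v^4 - 5*v^3 - 25*v^2 + 65*v + 84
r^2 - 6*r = r*(r - 6)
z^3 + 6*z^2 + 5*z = z*(z + 1)*(z + 5)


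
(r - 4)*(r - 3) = r^2 - 7*r + 12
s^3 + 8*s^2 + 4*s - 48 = (s - 2)*(s + 4)*(s + 6)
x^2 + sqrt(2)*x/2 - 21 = (x - 3*sqrt(2))*(x + 7*sqrt(2)/2)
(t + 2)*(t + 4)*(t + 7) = t^3 + 13*t^2 + 50*t + 56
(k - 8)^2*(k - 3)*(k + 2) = k^4 - 17*k^3 + 74*k^2 + 32*k - 384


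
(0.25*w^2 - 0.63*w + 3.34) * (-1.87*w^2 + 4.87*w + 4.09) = -0.4675*w^4 + 2.3956*w^3 - 8.2914*w^2 + 13.6891*w + 13.6606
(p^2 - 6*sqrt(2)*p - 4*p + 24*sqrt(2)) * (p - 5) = p^3 - 9*p^2 - 6*sqrt(2)*p^2 + 20*p + 54*sqrt(2)*p - 120*sqrt(2)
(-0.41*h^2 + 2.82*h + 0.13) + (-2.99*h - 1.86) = -0.41*h^2 - 0.17*h - 1.73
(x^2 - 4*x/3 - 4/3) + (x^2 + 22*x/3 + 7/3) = 2*x^2 + 6*x + 1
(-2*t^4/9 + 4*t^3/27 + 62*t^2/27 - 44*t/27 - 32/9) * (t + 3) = -2*t^5/9 - 14*t^4/27 + 74*t^3/27 + 142*t^2/27 - 76*t/9 - 32/3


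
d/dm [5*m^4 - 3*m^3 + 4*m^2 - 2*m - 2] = 20*m^3 - 9*m^2 + 8*m - 2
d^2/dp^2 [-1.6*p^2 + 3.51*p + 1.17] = -3.20000000000000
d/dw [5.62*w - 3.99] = 5.62000000000000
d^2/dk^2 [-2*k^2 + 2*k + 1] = -4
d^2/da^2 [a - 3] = 0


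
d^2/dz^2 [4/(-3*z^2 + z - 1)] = 8*(9*z^2 - 3*z - (6*z - 1)^2 + 3)/(3*z^2 - z + 1)^3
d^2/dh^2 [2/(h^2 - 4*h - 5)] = 4*(h^2 - 4*h - 4*(h - 2)^2 - 5)/(-h^2 + 4*h + 5)^3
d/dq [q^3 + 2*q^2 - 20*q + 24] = 3*q^2 + 4*q - 20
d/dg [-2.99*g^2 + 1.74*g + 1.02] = 1.74 - 5.98*g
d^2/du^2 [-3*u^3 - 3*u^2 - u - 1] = -18*u - 6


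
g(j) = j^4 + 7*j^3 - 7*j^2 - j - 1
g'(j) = 4*j^3 + 21*j^2 - 14*j - 1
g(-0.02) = -0.98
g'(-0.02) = -0.71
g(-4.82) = -402.92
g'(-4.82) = 106.44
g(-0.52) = -3.28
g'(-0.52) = 11.40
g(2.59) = 116.07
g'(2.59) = 173.11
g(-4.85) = -406.09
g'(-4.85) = 104.54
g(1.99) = 40.14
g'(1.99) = 85.82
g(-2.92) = -159.34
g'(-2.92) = 119.35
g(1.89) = 32.12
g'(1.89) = 74.56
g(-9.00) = 899.00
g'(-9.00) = -1090.00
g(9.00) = 11087.00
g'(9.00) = 4490.00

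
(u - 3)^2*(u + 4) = u^3 - 2*u^2 - 15*u + 36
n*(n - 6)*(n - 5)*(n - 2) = n^4 - 13*n^3 + 52*n^2 - 60*n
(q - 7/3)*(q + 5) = q^2 + 8*q/3 - 35/3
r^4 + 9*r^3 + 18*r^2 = r^2*(r + 3)*(r + 6)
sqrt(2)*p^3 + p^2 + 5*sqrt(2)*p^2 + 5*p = p*(p + 5)*(sqrt(2)*p + 1)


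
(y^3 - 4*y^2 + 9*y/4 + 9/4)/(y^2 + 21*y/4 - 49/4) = (4*y^3 - 16*y^2 + 9*y + 9)/(4*y^2 + 21*y - 49)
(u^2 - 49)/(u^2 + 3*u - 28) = (u - 7)/(u - 4)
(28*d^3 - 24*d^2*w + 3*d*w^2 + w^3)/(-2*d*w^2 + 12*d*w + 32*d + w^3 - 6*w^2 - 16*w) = (-14*d^2 + 5*d*w + w^2)/(w^2 - 6*w - 16)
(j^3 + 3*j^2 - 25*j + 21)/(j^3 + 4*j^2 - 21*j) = (j - 1)/j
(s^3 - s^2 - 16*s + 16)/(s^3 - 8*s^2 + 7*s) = (s^2 - 16)/(s*(s - 7))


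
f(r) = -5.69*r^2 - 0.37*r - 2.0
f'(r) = -11.38*r - 0.37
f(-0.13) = -2.05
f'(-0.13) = 1.11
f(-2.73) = -43.40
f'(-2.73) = 30.70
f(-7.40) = -310.85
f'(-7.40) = 83.84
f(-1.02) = -7.54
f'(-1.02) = 11.24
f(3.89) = -89.54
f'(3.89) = -44.64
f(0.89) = -6.84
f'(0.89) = -10.50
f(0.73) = -5.30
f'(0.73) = -8.68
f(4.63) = -125.69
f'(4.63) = -53.06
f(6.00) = -209.06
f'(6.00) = -68.65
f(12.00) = -825.80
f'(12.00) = -136.93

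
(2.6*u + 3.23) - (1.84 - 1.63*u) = 4.23*u + 1.39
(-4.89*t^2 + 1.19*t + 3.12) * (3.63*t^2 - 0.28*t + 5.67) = -17.7507*t^4 + 5.6889*t^3 - 16.7339*t^2 + 5.8737*t + 17.6904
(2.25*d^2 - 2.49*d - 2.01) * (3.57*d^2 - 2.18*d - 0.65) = 8.0325*d^4 - 13.7943*d^3 - 3.21*d^2 + 6.0003*d + 1.3065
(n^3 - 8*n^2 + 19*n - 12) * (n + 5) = n^4 - 3*n^3 - 21*n^2 + 83*n - 60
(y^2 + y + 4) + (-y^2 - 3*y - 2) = 2 - 2*y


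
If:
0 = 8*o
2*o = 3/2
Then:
No Solution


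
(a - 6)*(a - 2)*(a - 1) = a^3 - 9*a^2 + 20*a - 12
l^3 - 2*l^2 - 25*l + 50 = (l - 5)*(l - 2)*(l + 5)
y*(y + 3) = y^2 + 3*y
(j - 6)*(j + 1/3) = j^2 - 17*j/3 - 2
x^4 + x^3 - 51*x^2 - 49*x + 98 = (x - 7)*(x - 1)*(x + 2)*(x + 7)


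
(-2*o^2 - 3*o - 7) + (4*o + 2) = -2*o^2 + o - 5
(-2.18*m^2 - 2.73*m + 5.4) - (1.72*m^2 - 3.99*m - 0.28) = -3.9*m^2 + 1.26*m + 5.68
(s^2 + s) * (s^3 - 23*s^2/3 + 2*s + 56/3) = s^5 - 20*s^4/3 - 17*s^3/3 + 62*s^2/3 + 56*s/3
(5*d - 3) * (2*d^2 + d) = 10*d^3 - d^2 - 3*d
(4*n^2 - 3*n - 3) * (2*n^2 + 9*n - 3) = 8*n^4 + 30*n^3 - 45*n^2 - 18*n + 9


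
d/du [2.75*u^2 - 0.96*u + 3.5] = 5.5*u - 0.96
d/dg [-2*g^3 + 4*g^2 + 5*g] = -6*g^2 + 8*g + 5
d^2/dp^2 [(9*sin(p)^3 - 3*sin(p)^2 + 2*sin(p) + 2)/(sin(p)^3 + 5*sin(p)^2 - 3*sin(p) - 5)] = 2*(24*sin(p)^8 - 178*sin(p)^7 - 45*sin(p)^6 + 178*sin(p)^5 - 468*sin(p)^4 - 803*sin(p)^3 + 428*sin(p)^2 + 755*sin(p) - 37)/(sin(p)^3 + 5*sin(p)^2 - 3*sin(p) - 5)^3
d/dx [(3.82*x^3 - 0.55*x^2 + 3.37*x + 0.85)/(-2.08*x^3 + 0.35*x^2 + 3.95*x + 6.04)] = (0.193*x^4 + 44.1972*x^3 + 71.1704*x^2 - 7.239*x + 16.9973)/(4.3264*x^6 - 1.456*x^5 - 16.3095*x^4 - 22.3614*x^3 + 19.8305*x^2 + 47.716*x + 36.4816)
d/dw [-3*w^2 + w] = 1 - 6*w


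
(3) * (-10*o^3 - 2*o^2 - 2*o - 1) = -30*o^3 - 6*o^2 - 6*o - 3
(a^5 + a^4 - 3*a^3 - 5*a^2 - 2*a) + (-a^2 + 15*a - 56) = a^5 + a^4 - 3*a^3 - 6*a^2 + 13*a - 56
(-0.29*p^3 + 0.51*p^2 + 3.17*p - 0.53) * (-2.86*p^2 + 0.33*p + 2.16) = 0.8294*p^5 - 1.5543*p^4 - 9.5243*p^3 + 3.6635*p^2 + 6.6723*p - 1.1448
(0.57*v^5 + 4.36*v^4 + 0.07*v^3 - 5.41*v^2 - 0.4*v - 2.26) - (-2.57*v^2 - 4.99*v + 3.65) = 0.57*v^5 + 4.36*v^4 + 0.07*v^3 - 2.84*v^2 + 4.59*v - 5.91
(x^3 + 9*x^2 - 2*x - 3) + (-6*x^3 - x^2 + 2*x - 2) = -5*x^3 + 8*x^2 - 5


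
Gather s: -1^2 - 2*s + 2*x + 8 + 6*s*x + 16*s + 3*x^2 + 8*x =s*(6*x + 14) + 3*x^2 + 10*x + 7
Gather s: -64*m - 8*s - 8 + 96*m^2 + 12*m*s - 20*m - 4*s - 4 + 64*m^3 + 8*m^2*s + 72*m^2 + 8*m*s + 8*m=64*m^3 + 168*m^2 - 76*m + s*(8*m^2 + 20*m - 12) - 12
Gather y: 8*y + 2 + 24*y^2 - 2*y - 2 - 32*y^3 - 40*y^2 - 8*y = -32*y^3 - 16*y^2 - 2*y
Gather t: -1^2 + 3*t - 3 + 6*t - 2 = 9*t - 6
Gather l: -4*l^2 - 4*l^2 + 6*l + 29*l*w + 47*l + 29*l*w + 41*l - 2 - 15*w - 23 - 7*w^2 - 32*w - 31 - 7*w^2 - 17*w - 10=-8*l^2 + l*(58*w + 94) - 14*w^2 - 64*w - 66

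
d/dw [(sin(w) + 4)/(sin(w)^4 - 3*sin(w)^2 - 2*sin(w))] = (12*sin(w) + 4*sin(3*w) - 3*cos(4*w)/8 + 67/8)*cos(w)/((sin(w) - 2)^2*(sin(w) + 1)^4*sin(w)^2)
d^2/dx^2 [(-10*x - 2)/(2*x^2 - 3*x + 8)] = 4*(-(4*x - 3)^2*(5*x + 1) + (30*x - 13)*(2*x^2 - 3*x + 8))/(2*x^2 - 3*x + 8)^3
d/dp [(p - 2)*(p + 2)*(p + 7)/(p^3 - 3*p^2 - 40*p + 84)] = 2*(-5*p^2 - 56*p - 182)/(p^4 - 2*p^3 - 83*p^2 + 84*p + 1764)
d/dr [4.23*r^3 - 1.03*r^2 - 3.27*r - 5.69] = 12.69*r^2 - 2.06*r - 3.27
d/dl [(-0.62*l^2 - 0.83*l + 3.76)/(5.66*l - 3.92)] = (-3.5092*l^2 + 4.8608*l - 18.028)/(32.0356*l^2 - 44.3744*l + 15.3664)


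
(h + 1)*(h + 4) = h^2 + 5*h + 4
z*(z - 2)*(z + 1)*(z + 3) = z^4 + 2*z^3 - 5*z^2 - 6*z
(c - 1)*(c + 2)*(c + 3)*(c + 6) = c^4 + 10*c^3 + 25*c^2 - 36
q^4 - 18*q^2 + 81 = (q - 3)^2*(q + 3)^2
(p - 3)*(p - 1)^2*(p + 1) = p^4 - 4*p^3 + 2*p^2 + 4*p - 3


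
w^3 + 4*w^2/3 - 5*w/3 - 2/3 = (w - 1)*(w + 1/3)*(w + 2)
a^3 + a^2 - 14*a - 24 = (a - 4)*(a + 2)*(a + 3)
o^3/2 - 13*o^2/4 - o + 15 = (o/2 + 1)*(o - 6)*(o - 5/2)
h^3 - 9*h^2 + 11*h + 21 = (h - 7)*(h - 3)*(h + 1)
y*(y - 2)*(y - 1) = y^3 - 3*y^2 + 2*y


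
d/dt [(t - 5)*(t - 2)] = 2*t - 7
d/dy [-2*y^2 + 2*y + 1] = 2 - 4*y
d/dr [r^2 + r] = 2*r + 1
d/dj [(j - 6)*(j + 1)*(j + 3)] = 3*j^2 - 4*j - 21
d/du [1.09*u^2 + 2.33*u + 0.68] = 2.18*u + 2.33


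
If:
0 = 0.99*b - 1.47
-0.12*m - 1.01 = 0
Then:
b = 1.48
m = -8.42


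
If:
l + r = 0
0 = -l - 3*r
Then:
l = 0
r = 0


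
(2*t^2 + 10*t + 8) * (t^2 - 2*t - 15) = 2*t^4 + 6*t^3 - 42*t^2 - 166*t - 120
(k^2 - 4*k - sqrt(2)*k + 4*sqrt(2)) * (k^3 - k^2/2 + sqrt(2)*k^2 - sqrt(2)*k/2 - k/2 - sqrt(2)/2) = k^5 - 9*k^4/2 - k^3/2 + 11*k^2 - 3*k - 4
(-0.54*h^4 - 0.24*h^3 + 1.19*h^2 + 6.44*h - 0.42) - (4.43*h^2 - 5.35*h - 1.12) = -0.54*h^4 - 0.24*h^3 - 3.24*h^2 + 11.79*h + 0.7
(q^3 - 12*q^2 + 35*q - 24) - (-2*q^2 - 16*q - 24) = q^3 - 10*q^2 + 51*q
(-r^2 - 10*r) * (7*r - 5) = -7*r^3 - 65*r^2 + 50*r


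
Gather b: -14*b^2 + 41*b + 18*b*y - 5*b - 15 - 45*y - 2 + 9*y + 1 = -14*b^2 + b*(18*y + 36) - 36*y - 16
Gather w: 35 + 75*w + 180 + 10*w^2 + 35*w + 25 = 10*w^2 + 110*w + 240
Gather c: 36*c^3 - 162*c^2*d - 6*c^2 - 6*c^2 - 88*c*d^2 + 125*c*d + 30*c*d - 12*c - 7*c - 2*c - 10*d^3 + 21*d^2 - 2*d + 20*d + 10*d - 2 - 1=36*c^3 + c^2*(-162*d - 12) + c*(-88*d^2 + 155*d - 21) - 10*d^3 + 21*d^2 + 28*d - 3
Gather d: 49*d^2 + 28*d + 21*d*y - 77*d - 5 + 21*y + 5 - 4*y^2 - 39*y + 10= 49*d^2 + d*(21*y - 49) - 4*y^2 - 18*y + 10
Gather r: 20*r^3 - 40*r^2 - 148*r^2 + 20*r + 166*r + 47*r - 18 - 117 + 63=20*r^3 - 188*r^2 + 233*r - 72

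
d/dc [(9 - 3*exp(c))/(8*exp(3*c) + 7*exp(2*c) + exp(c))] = 3*(16*exp(3*c) - 65*exp(2*c) - 42*exp(c) - 3)*exp(-c)/(64*exp(4*c) + 112*exp(3*c) + 65*exp(2*c) + 14*exp(c) + 1)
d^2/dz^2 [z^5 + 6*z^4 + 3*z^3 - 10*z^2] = 20*z^3 + 72*z^2 + 18*z - 20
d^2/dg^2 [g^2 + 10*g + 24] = 2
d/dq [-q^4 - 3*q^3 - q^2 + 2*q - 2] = -4*q^3 - 9*q^2 - 2*q + 2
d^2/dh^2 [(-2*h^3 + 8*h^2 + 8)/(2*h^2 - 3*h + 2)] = 4*(19*h^3 + 18*h^2 - 84*h + 36)/(8*h^6 - 36*h^5 + 78*h^4 - 99*h^3 + 78*h^2 - 36*h + 8)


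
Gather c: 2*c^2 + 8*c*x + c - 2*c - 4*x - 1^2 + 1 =2*c^2 + c*(8*x - 1) - 4*x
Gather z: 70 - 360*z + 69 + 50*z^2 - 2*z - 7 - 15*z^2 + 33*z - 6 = 35*z^2 - 329*z + 126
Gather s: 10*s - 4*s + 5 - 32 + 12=6*s - 15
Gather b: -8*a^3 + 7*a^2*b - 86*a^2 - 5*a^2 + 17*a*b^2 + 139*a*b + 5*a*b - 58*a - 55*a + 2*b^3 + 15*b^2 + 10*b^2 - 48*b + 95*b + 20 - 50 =-8*a^3 - 91*a^2 - 113*a + 2*b^3 + b^2*(17*a + 25) + b*(7*a^2 + 144*a + 47) - 30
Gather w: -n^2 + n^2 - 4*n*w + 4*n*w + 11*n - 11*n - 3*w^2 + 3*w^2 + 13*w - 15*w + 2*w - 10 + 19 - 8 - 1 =0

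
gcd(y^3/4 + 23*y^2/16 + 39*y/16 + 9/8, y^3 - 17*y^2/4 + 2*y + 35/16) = 1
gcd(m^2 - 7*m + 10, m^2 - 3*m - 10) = m - 5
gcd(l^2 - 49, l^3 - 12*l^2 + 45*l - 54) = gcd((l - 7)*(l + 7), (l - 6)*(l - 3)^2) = 1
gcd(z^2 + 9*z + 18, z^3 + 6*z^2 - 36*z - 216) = z + 6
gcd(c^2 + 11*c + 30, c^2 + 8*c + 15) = c + 5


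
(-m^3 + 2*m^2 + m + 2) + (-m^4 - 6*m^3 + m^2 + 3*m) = -m^4 - 7*m^3 + 3*m^2 + 4*m + 2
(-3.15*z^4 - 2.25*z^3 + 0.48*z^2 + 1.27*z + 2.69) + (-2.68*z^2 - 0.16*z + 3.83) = -3.15*z^4 - 2.25*z^3 - 2.2*z^2 + 1.11*z + 6.52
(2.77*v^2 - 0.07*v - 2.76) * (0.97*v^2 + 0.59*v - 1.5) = 2.6869*v^4 + 1.5664*v^3 - 6.8735*v^2 - 1.5234*v + 4.14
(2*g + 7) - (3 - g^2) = g^2 + 2*g + 4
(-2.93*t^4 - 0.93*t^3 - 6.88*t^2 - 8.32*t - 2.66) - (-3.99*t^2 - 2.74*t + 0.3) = -2.93*t^4 - 0.93*t^3 - 2.89*t^2 - 5.58*t - 2.96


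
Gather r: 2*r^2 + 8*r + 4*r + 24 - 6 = 2*r^2 + 12*r + 18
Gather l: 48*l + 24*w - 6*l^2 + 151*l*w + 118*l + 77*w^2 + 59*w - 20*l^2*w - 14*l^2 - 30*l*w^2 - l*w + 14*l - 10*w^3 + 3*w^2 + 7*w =l^2*(-20*w - 20) + l*(-30*w^2 + 150*w + 180) - 10*w^3 + 80*w^2 + 90*w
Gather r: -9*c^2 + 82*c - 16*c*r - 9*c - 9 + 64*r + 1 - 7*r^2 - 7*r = -9*c^2 + 73*c - 7*r^2 + r*(57 - 16*c) - 8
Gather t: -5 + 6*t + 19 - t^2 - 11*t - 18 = -t^2 - 5*t - 4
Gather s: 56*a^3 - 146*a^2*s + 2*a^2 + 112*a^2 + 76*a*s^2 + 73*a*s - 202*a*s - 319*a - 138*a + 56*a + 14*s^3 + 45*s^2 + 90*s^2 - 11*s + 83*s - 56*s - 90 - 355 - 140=56*a^3 + 114*a^2 - 401*a + 14*s^3 + s^2*(76*a + 135) + s*(-146*a^2 - 129*a + 16) - 585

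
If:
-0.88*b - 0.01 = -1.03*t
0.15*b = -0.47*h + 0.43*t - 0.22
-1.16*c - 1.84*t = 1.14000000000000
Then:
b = 1.17045454545455*t - 0.0113636363636364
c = -1.58620689655172*t - 0.982758620689655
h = 0.541344294003869*t - 0.464458413926499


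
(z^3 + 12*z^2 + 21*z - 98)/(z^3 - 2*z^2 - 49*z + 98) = (z + 7)/(z - 7)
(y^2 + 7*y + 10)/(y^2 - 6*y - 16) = (y + 5)/(y - 8)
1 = 1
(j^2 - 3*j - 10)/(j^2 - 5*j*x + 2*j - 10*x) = (5 - j)/(-j + 5*x)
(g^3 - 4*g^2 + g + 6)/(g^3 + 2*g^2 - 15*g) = (g^2 - g - 2)/(g*(g + 5))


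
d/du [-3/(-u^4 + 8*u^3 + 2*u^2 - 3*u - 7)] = 3*(-4*u^3 + 24*u^2 + 4*u - 3)/(u^4 - 8*u^3 - 2*u^2 + 3*u + 7)^2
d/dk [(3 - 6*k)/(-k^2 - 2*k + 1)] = 6*k*(1 - k)/(k^4 + 4*k^3 + 2*k^2 - 4*k + 1)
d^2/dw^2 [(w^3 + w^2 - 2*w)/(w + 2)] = 2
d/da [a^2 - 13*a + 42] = 2*a - 13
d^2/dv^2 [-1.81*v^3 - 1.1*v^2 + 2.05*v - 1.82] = -10.86*v - 2.2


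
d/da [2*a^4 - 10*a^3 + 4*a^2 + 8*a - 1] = 8*a^3 - 30*a^2 + 8*a + 8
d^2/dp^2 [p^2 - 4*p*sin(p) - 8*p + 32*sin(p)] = 4*p*sin(p) - 32*sin(p) - 8*cos(p) + 2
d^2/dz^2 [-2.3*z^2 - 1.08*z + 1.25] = -4.60000000000000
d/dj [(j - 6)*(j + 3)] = 2*j - 3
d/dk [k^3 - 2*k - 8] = 3*k^2 - 2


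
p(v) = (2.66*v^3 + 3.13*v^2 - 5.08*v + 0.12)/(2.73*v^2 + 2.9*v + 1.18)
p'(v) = (-5.46*v - 2.9)*(2.66*v^3 + 3.13*v^2 - 5.08*v + 0.12)/(2.73*v^2 + 2.9*v + 1.18)^2 + (7.98*v^2 + 6.26*v - 5.08)/(2.73*v^2 + 2.9*v + 1.18) = (7.2618*v^4 + 15.428*v^3 + 32.3618*v^2 + 6.7316*v - 6.3424)/(7.4529*v^4 + 15.834*v^3 + 14.8528*v^2 + 6.844*v + 1.3924)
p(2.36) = 1.74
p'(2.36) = 1.15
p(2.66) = 2.08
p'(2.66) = 1.12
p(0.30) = -0.46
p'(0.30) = -0.18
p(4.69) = 4.27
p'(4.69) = 1.04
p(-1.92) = 0.46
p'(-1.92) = 2.78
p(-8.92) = -8.28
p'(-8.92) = 1.01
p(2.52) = 1.93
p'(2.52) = 1.13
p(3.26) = 2.75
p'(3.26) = 1.09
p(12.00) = 11.62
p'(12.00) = 0.99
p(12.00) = 11.62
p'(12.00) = 0.99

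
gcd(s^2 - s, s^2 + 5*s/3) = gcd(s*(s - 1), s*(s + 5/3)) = s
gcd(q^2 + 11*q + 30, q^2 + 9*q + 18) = q + 6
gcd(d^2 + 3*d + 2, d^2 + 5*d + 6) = d + 2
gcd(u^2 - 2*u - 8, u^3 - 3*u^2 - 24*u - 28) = u + 2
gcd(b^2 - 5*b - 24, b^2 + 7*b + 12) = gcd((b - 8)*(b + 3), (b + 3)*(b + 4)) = b + 3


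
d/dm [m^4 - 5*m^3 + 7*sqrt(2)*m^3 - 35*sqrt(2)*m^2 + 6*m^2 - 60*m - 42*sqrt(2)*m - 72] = 4*m^3 - 15*m^2 + 21*sqrt(2)*m^2 - 70*sqrt(2)*m + 12*m - 60 - 42*sqrt(2)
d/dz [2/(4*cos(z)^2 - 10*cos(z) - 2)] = (4*cos(z) - 5)*sin(z)/(5*cos(z) - cos(2*z))^2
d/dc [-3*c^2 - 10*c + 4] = -6*c - 10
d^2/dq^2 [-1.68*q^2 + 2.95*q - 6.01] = -3.36000000000000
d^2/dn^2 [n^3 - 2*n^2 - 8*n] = 6*n - 4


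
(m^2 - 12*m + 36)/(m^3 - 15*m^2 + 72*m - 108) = 1/(m - 3)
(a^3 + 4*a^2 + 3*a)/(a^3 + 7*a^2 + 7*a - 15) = a*(a + 1)/(a^2 + 4*a - 5)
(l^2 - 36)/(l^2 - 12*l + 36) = (l + 6)/(l - 6)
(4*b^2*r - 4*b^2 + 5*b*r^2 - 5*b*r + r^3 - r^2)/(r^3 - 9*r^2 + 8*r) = (4*b^2 + 5*b*r + r^2)/(r*(r - 8))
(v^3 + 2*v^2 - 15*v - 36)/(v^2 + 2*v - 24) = (v^2 + 6*v + 9)/(v + 6)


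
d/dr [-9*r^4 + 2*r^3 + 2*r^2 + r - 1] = -36*r^3 + 6*r^2 + 4*r + 1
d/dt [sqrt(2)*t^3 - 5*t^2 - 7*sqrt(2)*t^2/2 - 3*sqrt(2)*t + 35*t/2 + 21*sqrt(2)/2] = 3*sqrt(2)*t^2 - 10*t - 7*sqrt(2)*t - 3*sqrt(2) + 35/2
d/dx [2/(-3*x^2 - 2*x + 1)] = 4*(3*x + 1)/(3*x^2 + 2*x - 1)^2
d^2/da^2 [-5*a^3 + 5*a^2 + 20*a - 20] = 10 - 30*a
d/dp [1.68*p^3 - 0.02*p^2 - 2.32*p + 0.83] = 5.04*p^2 - 0.04*p - 2.32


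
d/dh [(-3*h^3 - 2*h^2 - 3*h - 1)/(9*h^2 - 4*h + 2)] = (-27*h^4 + 24*h^3 + 17*h^2 + 10*h - 10)/(81*h^4 - 72*h^3 + 52*h^2 - 16*h + 4)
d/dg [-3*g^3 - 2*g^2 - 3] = g*(-9*g - 4)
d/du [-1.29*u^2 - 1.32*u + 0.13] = -2.58*u - 1.32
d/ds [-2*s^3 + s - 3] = 1 - 6*s^2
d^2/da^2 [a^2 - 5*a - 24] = 2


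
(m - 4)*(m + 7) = m^2 + 3*m - 28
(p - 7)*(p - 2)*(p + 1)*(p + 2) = p^4 - 6*p^3 - 11*p^2 + 24*p + 28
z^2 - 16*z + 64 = (z - 8)^2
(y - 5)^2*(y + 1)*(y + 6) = y^4 - 3*y^3 - 39*y^2 + 115*y + 150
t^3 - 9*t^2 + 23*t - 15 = (t - 5)*(t - 3)*(t - 1)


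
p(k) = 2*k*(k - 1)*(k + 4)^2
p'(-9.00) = -2750.00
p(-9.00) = 4500.00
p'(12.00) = 20224.00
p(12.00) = 67584.00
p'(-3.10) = 34.09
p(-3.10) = 20.59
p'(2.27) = 350.64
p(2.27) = 226.67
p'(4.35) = 1560.45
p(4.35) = 2032.06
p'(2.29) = 357.60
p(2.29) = 233.75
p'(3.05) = 683.29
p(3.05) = 621.53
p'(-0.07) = -34.04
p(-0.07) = 2.31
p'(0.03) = -31.00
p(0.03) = -0.95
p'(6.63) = 4357.82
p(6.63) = 8435.65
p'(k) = 2*k*(k - 1)*(2*k + 8) + 2*k*(k + 4)^2 + 2*(k - 1)*(k + 4)^2 = 8*k^3 + 42*k^2 + 32*k - 32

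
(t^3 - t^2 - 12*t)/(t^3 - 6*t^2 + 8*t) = (t + 3)/(t - 2)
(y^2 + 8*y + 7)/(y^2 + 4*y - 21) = (y + 1)/(y - 3)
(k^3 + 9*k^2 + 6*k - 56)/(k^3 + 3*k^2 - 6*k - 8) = (k + 7)/(k + 1)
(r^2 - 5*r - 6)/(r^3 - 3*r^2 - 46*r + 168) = (r + 1)/(r^2 + 3*r - 28)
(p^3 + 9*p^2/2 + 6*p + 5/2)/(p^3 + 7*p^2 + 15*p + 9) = (2*p^2 + 7*p + 5)/(2*(p^2 + 6*p + 9))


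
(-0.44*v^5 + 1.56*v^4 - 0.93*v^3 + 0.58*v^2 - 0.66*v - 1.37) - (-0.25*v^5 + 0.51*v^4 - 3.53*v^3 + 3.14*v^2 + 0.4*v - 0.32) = -0.19*v^5 + 1.05*v^4 + 2.6*v^3 - 2.56*v^2 - 1.06*v - 1.05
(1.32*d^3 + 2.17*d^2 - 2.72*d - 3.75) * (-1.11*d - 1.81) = -1.4652*d^4 - 4.7979*d^3 - 0.9085*d^2 + 9.0857*d + 6.7875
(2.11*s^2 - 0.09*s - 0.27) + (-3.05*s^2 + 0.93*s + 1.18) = -0.94*s^2 + 0.84*s + 0.91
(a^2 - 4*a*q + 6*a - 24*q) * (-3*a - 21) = -3*a^3 + 12*a^2*q - 39*a^2 + 156*a*q - 126*a + 504*q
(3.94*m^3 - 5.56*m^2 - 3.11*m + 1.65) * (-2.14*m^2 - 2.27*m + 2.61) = -8.4316*m^5 + 2.9546*m^4 + 29.56*m^3 - 10.9829*m^2 - 11.8626*m + 4.3065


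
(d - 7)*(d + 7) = d^2 - 49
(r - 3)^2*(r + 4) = r^3 - 2*r^2 - 15*r + 36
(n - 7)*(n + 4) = n^2 - 3*n - 28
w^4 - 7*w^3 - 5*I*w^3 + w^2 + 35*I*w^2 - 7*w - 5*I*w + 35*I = (w - 7)*(w - 5*I)*(w - I)*(w + I)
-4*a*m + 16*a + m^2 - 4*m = (-4*a + m)*(m - 4)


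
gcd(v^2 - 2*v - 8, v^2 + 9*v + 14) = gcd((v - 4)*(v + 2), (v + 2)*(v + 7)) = v + 2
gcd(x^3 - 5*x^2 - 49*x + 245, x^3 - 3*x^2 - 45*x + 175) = x^2 + 2*x - 35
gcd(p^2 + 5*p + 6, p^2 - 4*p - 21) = p + 3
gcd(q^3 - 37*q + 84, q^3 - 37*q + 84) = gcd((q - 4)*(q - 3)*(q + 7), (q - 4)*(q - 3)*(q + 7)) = q^3 - 37*q + 84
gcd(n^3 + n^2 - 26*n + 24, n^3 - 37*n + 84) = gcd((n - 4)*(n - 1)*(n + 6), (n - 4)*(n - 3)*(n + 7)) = n - 4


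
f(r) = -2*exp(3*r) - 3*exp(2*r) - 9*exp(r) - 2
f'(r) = -6*exp(3*r) - 6*exp(2*r) - 9*exp(r)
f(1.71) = -481.50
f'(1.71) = -1247.28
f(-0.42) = -9.78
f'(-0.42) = -10.21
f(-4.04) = -2.16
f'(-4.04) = -0.16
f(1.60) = -363.20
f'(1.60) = -920.83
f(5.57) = -36357521.12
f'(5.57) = -108861218.58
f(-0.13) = -13.57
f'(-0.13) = -16.59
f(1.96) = -932.71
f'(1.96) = -2513.15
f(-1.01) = -5.77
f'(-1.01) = -4.36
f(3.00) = -17599.22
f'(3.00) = -51219.85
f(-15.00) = -2.00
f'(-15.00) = 0.00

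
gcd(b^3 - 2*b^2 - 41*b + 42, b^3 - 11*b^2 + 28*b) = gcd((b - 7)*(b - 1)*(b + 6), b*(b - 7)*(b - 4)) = b - 7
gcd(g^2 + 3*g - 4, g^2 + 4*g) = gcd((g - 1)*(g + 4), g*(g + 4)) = g + 4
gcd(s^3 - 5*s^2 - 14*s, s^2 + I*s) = s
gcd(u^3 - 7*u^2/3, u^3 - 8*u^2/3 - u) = u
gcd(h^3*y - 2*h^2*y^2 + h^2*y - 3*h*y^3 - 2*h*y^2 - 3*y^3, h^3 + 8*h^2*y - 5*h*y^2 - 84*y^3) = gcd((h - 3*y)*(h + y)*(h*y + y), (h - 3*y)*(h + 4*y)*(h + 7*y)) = -h + 3*y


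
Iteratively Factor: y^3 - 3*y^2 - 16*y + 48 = (y - 3)*(y^2 - 16) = (y - 4)*(y - 3)*(y + 4)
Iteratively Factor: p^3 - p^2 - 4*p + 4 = (p - 2)*(p^2 + p - 2) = (p - 2)*(p - 1)*(p + 2)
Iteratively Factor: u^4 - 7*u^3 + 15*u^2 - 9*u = (u - 1)*(u^3 - 6*u^2 + 9*u) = (u - 3)*(u - 1)*(u^2 - 3*u) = (u - 3)^2*(u - 1)*(u)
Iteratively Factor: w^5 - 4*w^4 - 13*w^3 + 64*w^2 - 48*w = (w - 4)*(w^4 - 13*w^2 + 12*w) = (w - 4)*(w + 4)*(w^3 - 4*w^2 + 3*w) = (w - 4)*(w - 1)*(w + 4)*(w^2 - 3*w) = w*(w - 4)*(w - 1)*(w + 4)*(w - 3)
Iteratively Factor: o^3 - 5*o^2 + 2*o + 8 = (o - 2)*(o^2 - 3*o - 4) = (o - 4)*(o - 2)*(o + 1)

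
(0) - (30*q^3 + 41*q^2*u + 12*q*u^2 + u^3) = -30*q^3 - 41*q^2*u - 12*q*u^2 - u^3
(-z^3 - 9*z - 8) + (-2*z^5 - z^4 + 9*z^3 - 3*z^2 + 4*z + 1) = -2*z^5 - z^4 + 8*z^3 - 3*z^2 - 5*z - 7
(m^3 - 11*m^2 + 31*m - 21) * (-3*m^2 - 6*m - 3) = -3*m^5 + 27*m^4 - 30*m^3 - 90*m^2 + 33*m + 63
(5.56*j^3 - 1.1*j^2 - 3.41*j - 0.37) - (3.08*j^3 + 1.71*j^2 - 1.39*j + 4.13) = 2.48*j^3 - 2.81*j^2 - 2.02*j - 4.5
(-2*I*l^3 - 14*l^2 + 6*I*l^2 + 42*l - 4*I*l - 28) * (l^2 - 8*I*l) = -2*I*l^5 - 30*l^4 + 6*I*l^4 + 90*l^3 + 108*I*l^3 - 60*l^2 - 336*I*l^2 + 224*I*l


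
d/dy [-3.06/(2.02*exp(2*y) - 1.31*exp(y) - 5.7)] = (12.3624*exp(y) - 4.0086)*exp(y)/(-2.02*exp(2*y) + 1.31*exp(y) + 5.7)^2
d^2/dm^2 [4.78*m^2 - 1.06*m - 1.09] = 9.56000000000000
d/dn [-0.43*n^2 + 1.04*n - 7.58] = 1.04 - 0.86*n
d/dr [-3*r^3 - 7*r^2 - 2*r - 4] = -9*r^2 - 14*r - 2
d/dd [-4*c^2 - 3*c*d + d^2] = -3*c + 2*d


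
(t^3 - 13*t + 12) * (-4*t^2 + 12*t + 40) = -4*t^5 + 12*t^4 + 92*t^3 - 204*t^2 - 376*t + 480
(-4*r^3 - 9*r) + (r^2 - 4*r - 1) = -4*r^3 + r^2 - 13*r - 1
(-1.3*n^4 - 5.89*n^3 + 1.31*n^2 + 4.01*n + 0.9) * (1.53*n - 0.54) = -1.989*n^5 - 8.3097*n^4 + 5.1849*n^3 + 5.4279*n^2 - 0.7884*n - 0.486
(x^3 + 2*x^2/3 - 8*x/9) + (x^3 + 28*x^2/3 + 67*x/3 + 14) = 2*x^3 + 10*x^2 + 193*x/9 + 14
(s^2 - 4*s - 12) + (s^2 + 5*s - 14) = 2*s^2 + s - 26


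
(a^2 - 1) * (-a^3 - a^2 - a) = -a^5 - a^4 + a^2 + a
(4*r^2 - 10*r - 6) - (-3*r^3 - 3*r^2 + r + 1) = 3*r^3 + 7*r^2 - 11*r - 7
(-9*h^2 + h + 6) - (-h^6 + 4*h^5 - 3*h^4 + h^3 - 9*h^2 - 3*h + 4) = h^6 - 4*h^5 + 3*h^4 - h^3 + 4*h + 2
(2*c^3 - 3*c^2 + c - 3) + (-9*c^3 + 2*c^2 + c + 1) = -7*c^3 - c^2 + 2*c - 2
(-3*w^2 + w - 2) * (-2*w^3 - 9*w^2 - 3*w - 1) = 6*w^5 + 25*w^4 + 4*w^3 + 18*w^2 + 5*w + 2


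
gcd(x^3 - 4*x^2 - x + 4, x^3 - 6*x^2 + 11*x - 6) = x - 1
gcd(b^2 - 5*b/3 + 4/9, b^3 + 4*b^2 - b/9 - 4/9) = b - 1/3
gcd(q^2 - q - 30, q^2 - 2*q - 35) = q + 5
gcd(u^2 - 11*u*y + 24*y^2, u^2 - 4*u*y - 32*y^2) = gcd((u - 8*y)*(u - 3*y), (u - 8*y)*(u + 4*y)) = -u + 8*y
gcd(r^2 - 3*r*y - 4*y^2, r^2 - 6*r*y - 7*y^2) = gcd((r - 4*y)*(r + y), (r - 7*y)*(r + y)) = r + y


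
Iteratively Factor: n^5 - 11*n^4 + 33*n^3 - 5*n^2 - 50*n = (n)*(n^4 - 11*n^3 + 33*n^2 - 5*n - 50) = n*(n - 2)*(n^3 - 9*n^2 + 15*n + 25) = n*(n - 5)*(n - 2)*(n^2 - 4*n - 5) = n*(n - 5)*(n - 2)*(n + 1)*(n - 5)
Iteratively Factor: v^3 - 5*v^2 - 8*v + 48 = (v - 4)*(v^2 - v - 12) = (v - 4)*(v + 3)*(v - 4)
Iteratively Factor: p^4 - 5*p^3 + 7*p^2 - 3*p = (p - 1)*(p^3 - 4*p^2 + 3*p) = (p - 3)*(p - 1)*(p^2 - p) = p*(p - 3)*(p - 1)*(p - 1)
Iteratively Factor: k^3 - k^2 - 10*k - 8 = (k - 4)*(k^2 + 3*k + 2) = (k - 4)*(k + 1)*(k + 2)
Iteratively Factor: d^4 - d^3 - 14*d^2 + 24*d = (d)*(d^3 - d^2 - 14*d + 24) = d*(d - 3)*(d^2 + 2*d - 8) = d*(d - 3)*(d + 4)*(d - 2)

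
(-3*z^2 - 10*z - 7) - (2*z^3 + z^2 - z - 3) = -2*z^3 - 4*z^2 - 9*z - 4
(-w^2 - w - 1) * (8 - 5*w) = 5*w^3 - 3*w^2 - 3*w - 8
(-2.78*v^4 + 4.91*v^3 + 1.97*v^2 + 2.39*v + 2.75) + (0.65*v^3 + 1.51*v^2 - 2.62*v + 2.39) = -2.78*v^4 + 5.56*v^3 + 3.48*v^2 - 0.23*v + 5.14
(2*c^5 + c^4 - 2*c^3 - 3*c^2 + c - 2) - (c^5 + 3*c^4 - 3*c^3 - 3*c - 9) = c^5 - 2*c^4 + c^3 - 3*c^2 + 4*c + 7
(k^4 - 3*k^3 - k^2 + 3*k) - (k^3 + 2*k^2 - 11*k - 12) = k^4 - 4*k^3 - 3*k^2 + 14*k + 12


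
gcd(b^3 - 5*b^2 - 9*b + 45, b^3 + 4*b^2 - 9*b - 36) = b^2 - 9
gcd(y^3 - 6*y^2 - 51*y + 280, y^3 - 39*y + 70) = y^2 + 2*y - 35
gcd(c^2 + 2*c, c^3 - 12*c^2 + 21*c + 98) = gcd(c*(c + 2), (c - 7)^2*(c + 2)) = c + 2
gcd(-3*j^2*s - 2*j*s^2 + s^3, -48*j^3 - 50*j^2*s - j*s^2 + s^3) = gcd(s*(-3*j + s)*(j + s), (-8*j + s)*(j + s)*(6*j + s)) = j + s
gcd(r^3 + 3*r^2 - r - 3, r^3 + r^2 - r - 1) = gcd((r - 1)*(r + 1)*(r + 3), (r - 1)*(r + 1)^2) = r^2 - 1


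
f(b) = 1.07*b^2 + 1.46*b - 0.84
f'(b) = 2.14*b + 1.46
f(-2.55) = 2.39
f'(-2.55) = -4.00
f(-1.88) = 0.20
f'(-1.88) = -2.56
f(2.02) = 6.48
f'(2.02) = 5.78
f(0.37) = -0.15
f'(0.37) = 2.25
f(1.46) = 3.57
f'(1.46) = 4.58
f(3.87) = 20.84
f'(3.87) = 9.74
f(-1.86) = 0.15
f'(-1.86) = -2.52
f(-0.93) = -1.27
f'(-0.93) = -0.53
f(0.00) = -0.84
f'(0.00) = 1.46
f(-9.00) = 72.69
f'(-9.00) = -17.80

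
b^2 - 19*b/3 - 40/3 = (b - 8)*(b + 5/3)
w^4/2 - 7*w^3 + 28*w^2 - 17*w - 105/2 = (w/2 + 1/2)*(w - 7)*(w - 5)*(w - 3)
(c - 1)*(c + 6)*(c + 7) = c^3 + 12*c^2 + 29*c - 42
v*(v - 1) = v^2 - v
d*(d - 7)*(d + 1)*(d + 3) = d^4 - 3*d^3 - 25*d^2 - 21*d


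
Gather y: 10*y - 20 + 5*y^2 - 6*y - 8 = 5*y^2 + 4*y - 28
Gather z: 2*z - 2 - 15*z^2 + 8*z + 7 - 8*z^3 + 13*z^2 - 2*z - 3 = -8*z^3 - 2*z^2 + 8*z + 2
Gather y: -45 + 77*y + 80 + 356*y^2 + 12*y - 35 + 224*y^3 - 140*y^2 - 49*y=224*y^3 + 216*y^2 + 40*y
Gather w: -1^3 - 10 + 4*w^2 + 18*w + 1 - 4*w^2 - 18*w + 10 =0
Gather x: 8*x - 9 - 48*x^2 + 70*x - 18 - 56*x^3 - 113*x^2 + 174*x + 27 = -56*x^3 - 161*x^2 + 252*x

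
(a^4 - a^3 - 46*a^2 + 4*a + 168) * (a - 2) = a^5 - 3*a^4 - 44*a^3 + 96*a^2 + 160*a - 336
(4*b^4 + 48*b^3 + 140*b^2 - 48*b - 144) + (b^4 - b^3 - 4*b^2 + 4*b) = 5*b^4 + 47*b^3 + 136*b^2 - 44*b - 144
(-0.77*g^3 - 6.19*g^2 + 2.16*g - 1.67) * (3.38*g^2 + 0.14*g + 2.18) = -2.6026*g^5 - 21.03*g^4 + 4.7556*g^3 - 18.8364*g^2 + 4.475*g - 3.6406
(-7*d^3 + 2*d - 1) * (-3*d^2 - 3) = 21*d^5 + 15*d^3 + 3*d^2 - 6*d + 3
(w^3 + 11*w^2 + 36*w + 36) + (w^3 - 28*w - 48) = 2*w^3 + 11*w^2 + 8*w - 12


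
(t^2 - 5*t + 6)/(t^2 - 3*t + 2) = (t - 3)/(t - 1)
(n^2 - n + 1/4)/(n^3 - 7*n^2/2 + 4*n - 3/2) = (4*n^2 - 4*n + 1)/(2*(2*n^3 - 7*n^2 + 8*n - 3))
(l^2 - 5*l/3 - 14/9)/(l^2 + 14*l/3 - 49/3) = (l + 2/3)/(l + 7)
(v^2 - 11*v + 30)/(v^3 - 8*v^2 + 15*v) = (v - 6)/(v*(v - 3))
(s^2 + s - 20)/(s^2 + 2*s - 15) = (s - 4)/(s - 3)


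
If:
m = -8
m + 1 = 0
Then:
No Solution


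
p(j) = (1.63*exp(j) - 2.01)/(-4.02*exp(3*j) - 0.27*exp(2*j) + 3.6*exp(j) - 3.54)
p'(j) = (1.63*exp(j) - 2.01)*(12.06*exp(3*j) + 0.54*exp(2*j) - 3.6*exp(j))/(-4.02*exp(3*j) - 0.27*exp(2*j) + 3.6*exp(j) - 3.54)^2 + 1.63*exp(j)/(-4.02*exp(3*j) - 0.27*exp(2*j) + 3.6*exp(j) - 3.54) = (13.1052*exp(3*j) - 23.8005*exp(2*j) - 1.0854*exp(j) + 1.4658)*exp(j)/(16.1604*exp(6*j) + 2.1708*exp(5*j) - 28.8711*exp(4*j) + 26.5176*exp(3*j) + 14.8716*exp(2*j) - 25.488*exp(j) + 12.5316)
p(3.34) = -0.00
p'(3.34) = 0.00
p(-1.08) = 0.58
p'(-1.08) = -0.06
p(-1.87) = 0.59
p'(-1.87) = 0.01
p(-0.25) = 0.26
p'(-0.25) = -0.76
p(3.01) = -0.00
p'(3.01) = 0.00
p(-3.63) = 0.57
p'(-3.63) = 0.00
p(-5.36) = 0.57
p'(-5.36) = 0.00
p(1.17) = -0.03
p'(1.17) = 0.04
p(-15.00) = 0.57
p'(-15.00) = 0.00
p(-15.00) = 0.57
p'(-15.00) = 0.00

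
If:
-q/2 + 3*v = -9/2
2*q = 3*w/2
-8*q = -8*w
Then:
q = 0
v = -3/2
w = 0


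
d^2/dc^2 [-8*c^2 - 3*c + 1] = -16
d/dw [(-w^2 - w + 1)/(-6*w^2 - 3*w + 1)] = (-3*w^2 + 10*w + 2)/(36*w^4 + 36*w^3 - 3*w^2 - 6*w + 1)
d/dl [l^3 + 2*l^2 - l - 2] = 3*l^2 + 4*l - 1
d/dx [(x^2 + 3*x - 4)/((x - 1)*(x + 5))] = 1/(x^2 + 10*x + 25)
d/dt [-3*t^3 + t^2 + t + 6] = -9*t^2 + 2*t + 1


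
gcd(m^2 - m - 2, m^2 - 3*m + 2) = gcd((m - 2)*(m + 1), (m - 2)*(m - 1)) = m - 2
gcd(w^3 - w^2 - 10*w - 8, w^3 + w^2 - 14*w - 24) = w^2 - 2*w - 8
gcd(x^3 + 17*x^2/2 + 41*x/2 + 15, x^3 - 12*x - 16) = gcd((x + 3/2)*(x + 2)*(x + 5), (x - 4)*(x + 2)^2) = x + 2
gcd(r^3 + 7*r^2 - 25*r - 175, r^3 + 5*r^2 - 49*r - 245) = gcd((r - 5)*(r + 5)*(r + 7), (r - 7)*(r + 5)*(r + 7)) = r^2 + 12*r + 35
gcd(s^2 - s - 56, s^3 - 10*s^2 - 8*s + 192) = s - 8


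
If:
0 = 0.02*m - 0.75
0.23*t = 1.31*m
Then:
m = 37.50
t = 213.59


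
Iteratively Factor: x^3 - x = (x - 1)*(x^2 + x) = (x - 1)*(x + 1)*(x)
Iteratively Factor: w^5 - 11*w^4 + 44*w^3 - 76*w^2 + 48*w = (w - 4)*(w^4 - 7*w^3 + 16*w^2 - 12*w) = (w - 4)*(w - 2)*(w^3 - 5*w^2 + 6*w) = (w - 4)*(w - 3)*(w - 2)*(w^2 - 2*w) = w*(w - 4)*(w - 3)*(w - 2)*(w - 2)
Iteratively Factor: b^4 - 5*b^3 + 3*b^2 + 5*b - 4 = (b - 1)*(b^3 - 4*b^2 - b + 4) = (b - 1)^2*(b^2 - 3*b - 4) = (b - 1)^2*(b + 1)*(b - 4)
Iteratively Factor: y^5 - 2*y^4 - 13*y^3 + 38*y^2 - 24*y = (y - 3)*(y^4 + y^3 - 10*y^2 + 8*y) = y*(y - 3)*(y^3 + y^2 - 10*y + 8) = y*(y - 3)*(y - 2)*(y^2 + 3*y - 4) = y*(y - 3)*(y - 2)*(y - 1)*(y + 4)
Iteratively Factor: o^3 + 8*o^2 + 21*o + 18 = (o + 3)*(o^2 + 5*o + 6) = (o + 3)^2*(o + 2)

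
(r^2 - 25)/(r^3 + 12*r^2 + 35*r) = (r - 5)/(r*(r + 7))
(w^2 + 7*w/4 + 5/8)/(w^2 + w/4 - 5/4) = (w + 1/2)/(w - 1)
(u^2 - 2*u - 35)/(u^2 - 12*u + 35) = (u + 5)/(u - 5)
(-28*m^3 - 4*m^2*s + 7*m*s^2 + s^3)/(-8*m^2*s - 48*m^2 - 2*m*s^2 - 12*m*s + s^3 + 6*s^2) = (-14*m^2 + 5*m*s + s^2)/(-4*m*s - 24*m + s^2 + 6*s)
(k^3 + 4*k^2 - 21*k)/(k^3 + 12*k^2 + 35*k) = (k - 3)/(k + 5)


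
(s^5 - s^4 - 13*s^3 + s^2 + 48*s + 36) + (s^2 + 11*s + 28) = s^5 - s^4 - 13*s^3 + 2*s^2 + 59*s + 64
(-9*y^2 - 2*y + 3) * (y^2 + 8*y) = -9*y^4 - 74*y^3 - 13*y^2 + 24*y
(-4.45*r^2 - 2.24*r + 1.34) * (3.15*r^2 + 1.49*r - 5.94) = -14.0175*r^4 - 13.6865*r^3 + 27.3164*r^2 + 15.3022*r - 7.9596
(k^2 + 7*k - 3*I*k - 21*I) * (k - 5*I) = k^3 + 7*k^2 - 8*I*k^2 - 15*k - 56*I*k - 105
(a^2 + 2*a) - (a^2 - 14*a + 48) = 16*a - 48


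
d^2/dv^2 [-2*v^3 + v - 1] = -12*v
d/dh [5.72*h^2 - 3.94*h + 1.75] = 11.44*h - 3.94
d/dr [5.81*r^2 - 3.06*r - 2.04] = 11.62*r - 3.06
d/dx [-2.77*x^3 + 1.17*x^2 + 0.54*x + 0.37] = -8.31*x^2 + 2.34*x + 0.54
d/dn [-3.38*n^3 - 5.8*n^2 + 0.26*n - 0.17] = -10.14*n^2 - 11.6*n + 0.26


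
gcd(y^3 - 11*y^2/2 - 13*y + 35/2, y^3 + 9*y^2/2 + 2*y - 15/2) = y^2 + 3*y/2 - 5/2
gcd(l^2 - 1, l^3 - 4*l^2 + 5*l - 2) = l - 1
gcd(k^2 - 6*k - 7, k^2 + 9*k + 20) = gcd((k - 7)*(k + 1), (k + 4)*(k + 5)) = 1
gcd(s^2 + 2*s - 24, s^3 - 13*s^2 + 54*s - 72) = s - 4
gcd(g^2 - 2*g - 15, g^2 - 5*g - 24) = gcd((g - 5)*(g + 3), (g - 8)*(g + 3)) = g + 3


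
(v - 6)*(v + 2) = v^2 - 4*v - 12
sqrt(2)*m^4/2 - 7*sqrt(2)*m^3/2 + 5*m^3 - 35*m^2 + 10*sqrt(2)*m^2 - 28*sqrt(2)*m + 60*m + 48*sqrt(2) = (m - 4)*(m - 3)*(m + 4*sqrt(2))*(sqrt(2)*m/2 + 1)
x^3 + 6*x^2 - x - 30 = (x - 2)*(x + 3)*(x + 5)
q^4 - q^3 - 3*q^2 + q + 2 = (q - 2)*(q - 1)*(q + 1)^2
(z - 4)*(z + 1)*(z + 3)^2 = z^4 + 3*z^3 - 13*z^2 - 51*z - 36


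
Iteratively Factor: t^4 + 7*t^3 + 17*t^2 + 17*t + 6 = (t + 3)*(t^3 + 4*t^2 + 5*t + 2) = (t + 2)*(t + 3)*(t^2 + 2*t + 1) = (t + 1)*(t + 2)*(t + 3)*(t + 1)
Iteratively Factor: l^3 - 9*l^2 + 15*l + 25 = (l - 5)*(l^2 - 4*l - 5) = (l - 5)^2*(l + 1)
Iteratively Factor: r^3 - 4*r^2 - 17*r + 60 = (r - 3)*(r^2 - r - 20) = (r - 5)*(r - 3)*(r + 4)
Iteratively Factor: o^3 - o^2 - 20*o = (o)*(o^2 - o - 20) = o*(o + 4)*(o - 5)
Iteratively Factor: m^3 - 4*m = (m + 2)*(m^2 - 2*m) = (m - 2)*(m + 2)*(m)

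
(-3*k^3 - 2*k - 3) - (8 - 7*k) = -3*k^3 + 5*k - 11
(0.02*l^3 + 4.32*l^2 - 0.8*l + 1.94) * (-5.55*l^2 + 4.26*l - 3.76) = -0.111*l^5 - 23.8908*l^4 + 22.768*l^3 - 30.4182*l^2 + 11.2724*l - 7.2944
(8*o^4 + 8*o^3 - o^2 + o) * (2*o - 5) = 16*o^5 - 24*o^4 - 42*o^3 + 7*o^2 - 5*o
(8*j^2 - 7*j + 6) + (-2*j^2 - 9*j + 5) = 6*j^2 - 16*j + 11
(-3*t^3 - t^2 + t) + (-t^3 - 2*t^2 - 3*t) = -4*t^3 - 3*t^2 - 2*t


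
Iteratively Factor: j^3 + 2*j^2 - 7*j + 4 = (j - 1)*(j^2 + 3*j - 4) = (j - 1)^2*(j + 4)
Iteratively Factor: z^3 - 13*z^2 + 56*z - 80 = (z - 4)*(z^2 - 9*z + 20) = (z - 5)*(z - 4)*(z - 4)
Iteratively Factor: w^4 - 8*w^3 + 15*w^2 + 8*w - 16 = (w + 1)*(w^3 - 9*w^2 + 24*w - 16) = (w - 1)*(w + 1)*(w^2 - 8*w + 16) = (w - 4)*(w - 1)*(w + 1)*(w - 4)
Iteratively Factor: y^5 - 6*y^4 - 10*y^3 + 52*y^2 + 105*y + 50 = (y + 1)*(y^4 - 7*y^3 - 3*y^2 + 55*y + 50) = (y + 1)*(y + 2)*(y^3 - 9*y^2 + 15*y + 25) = (y - 5)*(y + 1)*(y + 2)*(y^2 - 4*y - 5) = (y - 5)*(y + 1)^2*(y + 2)*(y - 5)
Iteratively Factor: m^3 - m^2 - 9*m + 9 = (m - 1)*(m^2 - 9) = (m - 3)*(m - 1)*(m + 3)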